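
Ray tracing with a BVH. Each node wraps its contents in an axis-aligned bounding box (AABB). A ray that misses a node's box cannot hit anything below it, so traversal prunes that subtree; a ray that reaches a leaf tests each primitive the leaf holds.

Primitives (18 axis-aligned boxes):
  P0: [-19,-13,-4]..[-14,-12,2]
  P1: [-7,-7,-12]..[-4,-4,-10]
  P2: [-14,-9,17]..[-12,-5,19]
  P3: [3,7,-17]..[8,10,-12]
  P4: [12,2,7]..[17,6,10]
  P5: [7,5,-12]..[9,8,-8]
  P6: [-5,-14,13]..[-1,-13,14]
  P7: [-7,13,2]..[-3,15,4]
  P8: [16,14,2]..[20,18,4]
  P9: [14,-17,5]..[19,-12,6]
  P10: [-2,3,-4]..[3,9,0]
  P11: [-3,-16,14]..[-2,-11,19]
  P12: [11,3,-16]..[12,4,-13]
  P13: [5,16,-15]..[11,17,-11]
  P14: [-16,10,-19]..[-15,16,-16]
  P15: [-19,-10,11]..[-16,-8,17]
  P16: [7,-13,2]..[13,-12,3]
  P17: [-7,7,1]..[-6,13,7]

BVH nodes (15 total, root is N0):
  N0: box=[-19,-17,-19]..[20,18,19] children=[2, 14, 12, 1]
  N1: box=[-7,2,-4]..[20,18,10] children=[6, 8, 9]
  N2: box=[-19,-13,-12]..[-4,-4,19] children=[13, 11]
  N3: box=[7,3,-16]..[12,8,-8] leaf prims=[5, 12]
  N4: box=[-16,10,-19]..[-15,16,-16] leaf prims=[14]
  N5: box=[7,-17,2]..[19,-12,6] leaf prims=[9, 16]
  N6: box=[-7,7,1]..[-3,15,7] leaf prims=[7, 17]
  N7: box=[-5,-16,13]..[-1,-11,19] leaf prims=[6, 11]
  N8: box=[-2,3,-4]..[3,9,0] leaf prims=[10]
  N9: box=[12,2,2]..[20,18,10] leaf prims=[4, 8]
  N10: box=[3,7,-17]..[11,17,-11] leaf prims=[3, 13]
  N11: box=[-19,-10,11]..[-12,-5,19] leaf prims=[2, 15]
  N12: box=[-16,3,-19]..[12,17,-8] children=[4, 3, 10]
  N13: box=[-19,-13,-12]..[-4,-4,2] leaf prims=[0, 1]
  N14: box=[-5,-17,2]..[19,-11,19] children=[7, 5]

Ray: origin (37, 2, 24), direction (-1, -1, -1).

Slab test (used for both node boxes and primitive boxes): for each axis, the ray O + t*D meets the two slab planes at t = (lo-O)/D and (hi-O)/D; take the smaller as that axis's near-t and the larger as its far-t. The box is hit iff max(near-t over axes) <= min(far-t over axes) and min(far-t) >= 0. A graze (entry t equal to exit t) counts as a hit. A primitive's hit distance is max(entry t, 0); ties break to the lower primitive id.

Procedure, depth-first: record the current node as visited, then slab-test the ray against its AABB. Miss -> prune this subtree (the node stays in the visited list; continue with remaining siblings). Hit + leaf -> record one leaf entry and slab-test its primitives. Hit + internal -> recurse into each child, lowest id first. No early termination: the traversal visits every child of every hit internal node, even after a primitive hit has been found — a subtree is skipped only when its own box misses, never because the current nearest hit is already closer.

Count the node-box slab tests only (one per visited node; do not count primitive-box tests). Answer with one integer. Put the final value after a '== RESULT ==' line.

Trace the traversal:
N0 x:[17,56] y:[-16,19] z:[5,43] -> hit [17,19], descend [1, 2, 12, 14]
  N1 x:[17,44] y:[-16,0] z:[14,28] -> miss, prune
  N2 x:[41,56] y:[6,15] z:[5,36] -> miss, prune
  N12 x:[25,53] y:[-15,-1] z:[32,43] -> miss, prune
  N14 x:[18,42] y:[13,19] z:[5,22] -> hit [18,19], descend [5, 7]
    N5 x:[18,30] y:[14,19] z:[18,22] -> hit [18,19] leaf, test {P9@t=18, P16(miss)}
    N7 x:[38,42] y:[13,18] z:[5,11] -> miss, prune

Visited [0, 1, 2, 12, 14, 5, 7]. Tests: 7 box, 1 leaf. Nearest: P9.

== RESULT ==
7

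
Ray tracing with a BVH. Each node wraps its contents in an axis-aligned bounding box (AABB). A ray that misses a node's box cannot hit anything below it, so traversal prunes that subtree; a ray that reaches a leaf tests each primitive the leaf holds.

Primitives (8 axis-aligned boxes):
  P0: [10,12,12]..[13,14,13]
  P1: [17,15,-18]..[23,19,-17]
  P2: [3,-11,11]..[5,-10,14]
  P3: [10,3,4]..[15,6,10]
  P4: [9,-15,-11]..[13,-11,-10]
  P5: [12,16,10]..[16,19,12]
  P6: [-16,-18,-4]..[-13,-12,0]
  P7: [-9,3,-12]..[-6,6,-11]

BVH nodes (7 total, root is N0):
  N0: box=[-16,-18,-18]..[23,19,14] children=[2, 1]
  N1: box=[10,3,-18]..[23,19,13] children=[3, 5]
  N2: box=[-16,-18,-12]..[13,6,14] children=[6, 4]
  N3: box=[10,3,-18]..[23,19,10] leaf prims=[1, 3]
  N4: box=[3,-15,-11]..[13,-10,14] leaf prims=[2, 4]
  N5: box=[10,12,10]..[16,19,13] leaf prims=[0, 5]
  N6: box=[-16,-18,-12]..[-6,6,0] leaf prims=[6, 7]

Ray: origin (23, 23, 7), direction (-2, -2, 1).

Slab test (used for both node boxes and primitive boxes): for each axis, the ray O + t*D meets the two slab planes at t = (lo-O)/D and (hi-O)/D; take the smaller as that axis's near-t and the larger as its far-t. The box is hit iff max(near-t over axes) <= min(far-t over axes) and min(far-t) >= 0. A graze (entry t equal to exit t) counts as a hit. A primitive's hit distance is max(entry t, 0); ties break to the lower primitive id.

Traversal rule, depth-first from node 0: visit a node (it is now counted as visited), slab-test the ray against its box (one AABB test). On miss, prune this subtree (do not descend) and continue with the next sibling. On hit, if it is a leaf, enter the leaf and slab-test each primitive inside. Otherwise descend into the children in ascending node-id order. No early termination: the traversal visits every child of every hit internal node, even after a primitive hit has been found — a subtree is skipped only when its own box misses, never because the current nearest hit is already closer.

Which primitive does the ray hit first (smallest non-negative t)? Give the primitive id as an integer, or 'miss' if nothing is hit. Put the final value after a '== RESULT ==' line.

Trace the traversal:
N0 x:[0,39/2] y:[2,41/2] z:[-25,7] -> hit [2,7], descend [1, 2]
  N1 x:[0,13/2] y:[2,10] z:[-25,6] -> hit [2,6], descend [3, 5]
    N3 x:[0,13/2] y:[2,10] z:[-25,3] -> hit [2,3] leaf, test {P1(miss), P3(miss)}
    N5 x:[7/2,13/2] y:[2,11/2] z:[3,6] -> hit [7/2,11/2] leaf, test {P0@t=5, P5@t=7/2}
  N2 x:[5,39/2] y:[17/2,41/2] z:[-19,7] -> miss, prune

5 AABB tests over nodes [0, 1, 3, 5, 2]; 2 leaves entered; closest P5.

== RESULT ==
5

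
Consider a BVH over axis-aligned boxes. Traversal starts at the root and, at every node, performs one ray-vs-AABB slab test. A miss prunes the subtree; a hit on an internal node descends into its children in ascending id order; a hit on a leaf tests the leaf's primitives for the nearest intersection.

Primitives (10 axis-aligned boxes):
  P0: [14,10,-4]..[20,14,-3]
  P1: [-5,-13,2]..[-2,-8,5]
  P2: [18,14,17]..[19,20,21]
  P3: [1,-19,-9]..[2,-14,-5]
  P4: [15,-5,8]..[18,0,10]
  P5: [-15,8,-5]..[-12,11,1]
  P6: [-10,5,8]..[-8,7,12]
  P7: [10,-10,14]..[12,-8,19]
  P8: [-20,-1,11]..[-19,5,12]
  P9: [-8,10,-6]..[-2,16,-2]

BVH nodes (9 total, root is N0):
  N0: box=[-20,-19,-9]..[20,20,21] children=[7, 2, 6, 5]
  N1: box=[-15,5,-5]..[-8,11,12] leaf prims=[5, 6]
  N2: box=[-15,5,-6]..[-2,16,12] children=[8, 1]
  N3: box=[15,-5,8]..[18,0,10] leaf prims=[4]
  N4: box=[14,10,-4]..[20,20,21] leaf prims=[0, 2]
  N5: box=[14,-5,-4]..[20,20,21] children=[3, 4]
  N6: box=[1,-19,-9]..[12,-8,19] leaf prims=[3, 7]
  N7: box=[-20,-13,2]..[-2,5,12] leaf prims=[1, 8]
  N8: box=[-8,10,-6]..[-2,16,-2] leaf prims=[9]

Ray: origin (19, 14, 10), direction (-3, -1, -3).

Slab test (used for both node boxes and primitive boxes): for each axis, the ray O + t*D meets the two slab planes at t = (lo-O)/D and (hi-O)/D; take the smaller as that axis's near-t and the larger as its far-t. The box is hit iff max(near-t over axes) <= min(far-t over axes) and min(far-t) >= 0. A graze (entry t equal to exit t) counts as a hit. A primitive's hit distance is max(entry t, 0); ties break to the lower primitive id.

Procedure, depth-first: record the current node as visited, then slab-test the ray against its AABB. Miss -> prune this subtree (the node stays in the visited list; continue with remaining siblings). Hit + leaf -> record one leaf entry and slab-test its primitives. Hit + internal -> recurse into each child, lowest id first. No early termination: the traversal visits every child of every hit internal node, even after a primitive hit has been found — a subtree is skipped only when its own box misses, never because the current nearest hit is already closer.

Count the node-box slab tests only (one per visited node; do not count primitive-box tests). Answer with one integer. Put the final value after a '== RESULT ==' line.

Walk:
N0 x:[-1/3,13] y:[-6,33] z:[-11/3,19/3] -> hit [-1/3,19/3], descend [2, 5, 6, 7]
  N2 x:[7,34/3] y:[-2,9] z:[-2/3,16/3] -> miss, prune
  N5 x:[-1/3,5/3] y:[-6,19] z:[-11/3,14/3] -> hit [-1/3,5/3], descend [3, 4]
    N3 x:[1/3,4/3] y:[14,19] z:[0,2/3] -> miss, prune
    N4 x:[-1/3,5/3] y:[-6,4] z:[-11/3,14/3] -> hit [-1/3,5/3] leaf, test {P0(miss), P2(miss)}
  N6 x:[7/3,6] y:[22,33] z:[-3,19/3] -> miss, prune
  N7 x:[7,13] y:[9,27] z:[-2/3,8/3] -> miss, prune

Visited [0, 2, 5, 3, 4, 6, 7]. Tests: 7 box, 1 leaf. Nearest: miss.

== RESULT ==
7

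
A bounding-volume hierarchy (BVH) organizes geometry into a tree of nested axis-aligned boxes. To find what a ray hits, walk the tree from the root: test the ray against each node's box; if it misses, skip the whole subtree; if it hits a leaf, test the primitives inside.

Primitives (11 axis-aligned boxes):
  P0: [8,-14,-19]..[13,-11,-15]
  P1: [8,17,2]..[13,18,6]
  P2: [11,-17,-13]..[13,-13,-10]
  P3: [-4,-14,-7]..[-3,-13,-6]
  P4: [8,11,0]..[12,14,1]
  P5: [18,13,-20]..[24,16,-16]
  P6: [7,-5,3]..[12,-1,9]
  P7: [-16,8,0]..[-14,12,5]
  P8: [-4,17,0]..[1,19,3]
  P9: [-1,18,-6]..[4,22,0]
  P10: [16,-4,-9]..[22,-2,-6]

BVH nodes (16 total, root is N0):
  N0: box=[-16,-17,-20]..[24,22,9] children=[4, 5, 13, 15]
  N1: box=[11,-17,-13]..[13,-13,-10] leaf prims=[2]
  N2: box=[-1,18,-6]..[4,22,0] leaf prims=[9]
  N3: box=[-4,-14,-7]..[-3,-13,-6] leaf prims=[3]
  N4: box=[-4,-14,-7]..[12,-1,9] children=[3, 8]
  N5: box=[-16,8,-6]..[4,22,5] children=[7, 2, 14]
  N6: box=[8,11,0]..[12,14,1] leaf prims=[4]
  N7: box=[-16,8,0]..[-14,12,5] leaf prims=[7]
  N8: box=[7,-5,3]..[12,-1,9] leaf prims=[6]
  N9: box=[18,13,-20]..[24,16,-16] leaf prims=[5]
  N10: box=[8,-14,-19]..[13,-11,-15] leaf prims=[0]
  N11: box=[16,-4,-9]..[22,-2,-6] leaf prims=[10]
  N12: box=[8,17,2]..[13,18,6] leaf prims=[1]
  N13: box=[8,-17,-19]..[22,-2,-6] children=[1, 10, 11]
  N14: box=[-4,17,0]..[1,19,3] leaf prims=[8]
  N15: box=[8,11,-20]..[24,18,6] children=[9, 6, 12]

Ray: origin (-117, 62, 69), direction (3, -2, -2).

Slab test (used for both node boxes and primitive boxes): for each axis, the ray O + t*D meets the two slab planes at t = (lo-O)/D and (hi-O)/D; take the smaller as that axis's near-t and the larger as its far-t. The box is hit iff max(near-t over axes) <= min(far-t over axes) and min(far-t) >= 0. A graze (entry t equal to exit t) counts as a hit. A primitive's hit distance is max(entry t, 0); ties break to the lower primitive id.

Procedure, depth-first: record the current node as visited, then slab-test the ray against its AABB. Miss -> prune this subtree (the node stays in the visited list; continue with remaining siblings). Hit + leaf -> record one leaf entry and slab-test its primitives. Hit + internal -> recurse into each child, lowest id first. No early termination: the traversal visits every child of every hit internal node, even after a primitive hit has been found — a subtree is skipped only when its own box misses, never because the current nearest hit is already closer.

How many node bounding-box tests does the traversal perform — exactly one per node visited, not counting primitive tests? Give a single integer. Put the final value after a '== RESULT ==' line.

Trace the traversal:
N0 x:[101/3,47] y:[20,79/2] z:[30,89/2] -> hit [101/3,79/2], descend [4, 5, 13, 15]
  N4 x:[113/3,43] y:[63/2,38] z:[30,38] -> hit [113/3,38], descend [3, 8]
    N3 x:[113/3,38] y:[75/2,38] z:[75/2,38] -> hit [113/3,38] leaf, test {P3@t=113/3}
    N8 x:[124/3,43] y:[63/2,67/2] z:[30,33] -> miss, prune
  N5 x:[101/3,121/3] y:[20,27] z:[32,75/2] -> miss, prune
  N13 x:[125/3,139/3] y:[32,79/2] z:[75/2,44] -> miss, prune
  N15 x:[125/3,47] y:[22,51/2] z:[63/2,89/2] -> miss, prune

order=[0, 4, 3, 8, 5, 13, 15]  |boxes|=7  |leaves|=1  hit=P3

== RESULT ==
7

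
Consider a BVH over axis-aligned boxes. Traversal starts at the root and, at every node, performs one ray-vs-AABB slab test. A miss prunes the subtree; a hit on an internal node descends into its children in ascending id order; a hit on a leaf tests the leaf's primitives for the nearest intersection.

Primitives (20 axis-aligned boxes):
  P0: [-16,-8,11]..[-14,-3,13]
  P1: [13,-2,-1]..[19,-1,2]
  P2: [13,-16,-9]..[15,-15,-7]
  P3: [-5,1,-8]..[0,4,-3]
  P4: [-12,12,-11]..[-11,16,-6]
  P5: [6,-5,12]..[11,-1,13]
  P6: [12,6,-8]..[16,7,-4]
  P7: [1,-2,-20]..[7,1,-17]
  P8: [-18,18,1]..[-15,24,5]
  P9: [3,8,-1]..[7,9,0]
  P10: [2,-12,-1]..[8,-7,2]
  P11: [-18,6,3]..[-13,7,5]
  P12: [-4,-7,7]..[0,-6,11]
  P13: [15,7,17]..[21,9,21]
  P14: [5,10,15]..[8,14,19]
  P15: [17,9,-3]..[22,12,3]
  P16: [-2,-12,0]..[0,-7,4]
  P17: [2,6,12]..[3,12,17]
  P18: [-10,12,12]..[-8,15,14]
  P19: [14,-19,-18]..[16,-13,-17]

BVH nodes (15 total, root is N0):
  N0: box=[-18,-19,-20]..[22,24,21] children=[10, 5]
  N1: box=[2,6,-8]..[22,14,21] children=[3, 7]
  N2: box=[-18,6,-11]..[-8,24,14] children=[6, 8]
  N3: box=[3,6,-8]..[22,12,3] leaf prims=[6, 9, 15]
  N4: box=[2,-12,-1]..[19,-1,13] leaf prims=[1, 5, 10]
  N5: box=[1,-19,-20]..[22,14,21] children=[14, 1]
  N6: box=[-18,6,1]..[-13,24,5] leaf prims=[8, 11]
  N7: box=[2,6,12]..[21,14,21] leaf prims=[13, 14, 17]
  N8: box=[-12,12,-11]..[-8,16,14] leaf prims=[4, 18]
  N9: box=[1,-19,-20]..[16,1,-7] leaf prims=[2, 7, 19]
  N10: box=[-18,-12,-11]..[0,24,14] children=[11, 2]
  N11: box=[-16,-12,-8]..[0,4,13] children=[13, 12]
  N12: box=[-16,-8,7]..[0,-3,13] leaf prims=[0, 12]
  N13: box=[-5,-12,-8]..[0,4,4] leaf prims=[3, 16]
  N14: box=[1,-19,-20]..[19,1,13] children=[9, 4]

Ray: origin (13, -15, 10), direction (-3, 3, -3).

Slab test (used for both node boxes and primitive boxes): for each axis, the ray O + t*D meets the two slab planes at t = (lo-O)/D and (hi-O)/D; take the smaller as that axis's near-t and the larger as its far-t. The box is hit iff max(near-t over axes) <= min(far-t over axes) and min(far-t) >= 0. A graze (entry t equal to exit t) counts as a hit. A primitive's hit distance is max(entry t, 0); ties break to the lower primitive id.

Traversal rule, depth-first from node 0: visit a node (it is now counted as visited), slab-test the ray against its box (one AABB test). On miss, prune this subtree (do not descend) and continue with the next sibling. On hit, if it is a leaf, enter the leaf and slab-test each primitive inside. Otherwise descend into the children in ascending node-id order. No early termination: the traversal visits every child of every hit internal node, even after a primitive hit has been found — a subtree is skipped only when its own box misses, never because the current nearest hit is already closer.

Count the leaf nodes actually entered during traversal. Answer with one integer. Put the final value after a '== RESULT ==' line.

Trace the traversal:
N0 x:[-3,31/3] y:[-4/3,13] z:[-11/3,10] -> hit [-4/3,10], descend [5, 10]
  N5 x:[-3,4] y:[-4/3,29/3] z:[-11/3,10] -> hit [-4/3,4], descend [1, 14]
    N1 x:[-3,11/3] y:[7,29/3] z:[-11/3,6] -> miss, prune
    N14 x:[-2,4] y:[-4/3,16/3] z:[-1,10] -> hit [-1,4], descend [4, 9]
      N4 x:[-2,11/3] y:[1,14/3] z:[-1,11/3] -> hit [1,11/3] leaf, test {P1(miss), P5(miss), P10@t=8/3}
      N9 x:[-1,4] y:[-4/3,16/3] z:[17/3,10] -> miss, prune
  N10 x:[13/3,31/3] y:[1,13] z:[-4/3,7] -> hit [13/3,7], descend [2, 11]
    N2 x:[7,31/3] y:[7,13] z:[-4/3,7] -> hit [7,7], descend [6, 8]
      N6 x:[26/3,31/3] y:[7,13] z:[5/3,3] -> miss, prune
      N8 x:[7,25/3] y:[9,31/3] z:[-4/3,7] -> miss, prune
    N11 x:[13/3,29/3] y:[1,19/3] z:[-1,6] -> hit [13/3,6], descend [12, 13]
      N12 x:[13/3,29/3] y:[7/3,4] z:[-1,1] -> miss, prune
      N13 x:[13/3,6] y:[1,19/3] z:[2,6] -> hit [13/3,6] leaf, test {P3@t=16/3, P16(miss)}

13 AABB tests over nodes [0, 5, 1, 14, 4, 9, 10, 2, 6, 8, 11, 12, 13]; 2 leaves entered; closest P10.

== RESULT ==
2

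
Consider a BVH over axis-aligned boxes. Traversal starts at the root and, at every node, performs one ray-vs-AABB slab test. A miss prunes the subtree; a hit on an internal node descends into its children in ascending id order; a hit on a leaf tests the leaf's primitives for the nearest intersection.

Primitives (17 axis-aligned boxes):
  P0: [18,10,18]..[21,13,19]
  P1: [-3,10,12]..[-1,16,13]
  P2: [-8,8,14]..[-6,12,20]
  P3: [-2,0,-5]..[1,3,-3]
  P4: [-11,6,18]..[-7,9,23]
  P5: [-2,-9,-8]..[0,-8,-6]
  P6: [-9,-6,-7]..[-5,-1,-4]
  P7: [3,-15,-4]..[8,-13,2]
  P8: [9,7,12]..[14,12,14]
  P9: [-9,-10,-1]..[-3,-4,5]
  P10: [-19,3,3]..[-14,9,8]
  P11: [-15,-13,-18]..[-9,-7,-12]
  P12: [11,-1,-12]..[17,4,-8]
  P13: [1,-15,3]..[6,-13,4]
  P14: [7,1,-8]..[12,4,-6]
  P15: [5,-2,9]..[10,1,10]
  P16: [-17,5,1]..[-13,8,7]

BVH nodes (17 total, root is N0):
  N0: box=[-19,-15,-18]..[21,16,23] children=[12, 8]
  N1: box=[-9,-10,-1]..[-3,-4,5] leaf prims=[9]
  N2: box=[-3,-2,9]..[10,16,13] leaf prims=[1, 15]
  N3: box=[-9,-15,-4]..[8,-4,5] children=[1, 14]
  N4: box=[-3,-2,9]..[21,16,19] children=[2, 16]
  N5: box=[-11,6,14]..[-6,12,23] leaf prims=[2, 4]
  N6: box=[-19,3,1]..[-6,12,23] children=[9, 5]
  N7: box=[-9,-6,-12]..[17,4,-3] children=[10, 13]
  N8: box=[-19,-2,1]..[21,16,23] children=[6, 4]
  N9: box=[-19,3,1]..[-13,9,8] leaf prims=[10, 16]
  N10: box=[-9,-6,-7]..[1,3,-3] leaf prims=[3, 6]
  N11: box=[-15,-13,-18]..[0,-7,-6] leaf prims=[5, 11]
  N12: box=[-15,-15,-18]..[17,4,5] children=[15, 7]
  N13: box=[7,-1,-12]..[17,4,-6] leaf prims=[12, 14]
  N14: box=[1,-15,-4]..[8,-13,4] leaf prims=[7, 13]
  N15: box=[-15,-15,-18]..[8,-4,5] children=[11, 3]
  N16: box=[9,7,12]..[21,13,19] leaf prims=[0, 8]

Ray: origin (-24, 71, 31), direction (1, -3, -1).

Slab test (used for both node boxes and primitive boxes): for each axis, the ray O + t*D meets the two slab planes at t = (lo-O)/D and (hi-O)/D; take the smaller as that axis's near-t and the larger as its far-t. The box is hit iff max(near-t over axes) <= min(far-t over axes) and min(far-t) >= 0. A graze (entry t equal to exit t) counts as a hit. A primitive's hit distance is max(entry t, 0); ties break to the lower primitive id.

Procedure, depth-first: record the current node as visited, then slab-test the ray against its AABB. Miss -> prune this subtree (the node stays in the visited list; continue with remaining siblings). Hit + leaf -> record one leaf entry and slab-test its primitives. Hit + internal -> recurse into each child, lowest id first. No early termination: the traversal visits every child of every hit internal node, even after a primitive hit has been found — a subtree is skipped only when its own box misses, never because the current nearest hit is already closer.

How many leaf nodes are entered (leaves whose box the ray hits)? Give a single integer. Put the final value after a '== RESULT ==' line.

Trace the traversal:
N0 x:[5,45] y:[55/3,86/3] z:[8,49] -> hit [55/3,86/3], descend [8, 12]
  N8 x:[5,45] y:[55/3,73/3] z:[8,30] -> hit [55/3,73/3], descend [4, 6]
    N4 x:[21,45] y:[55/3,73/3] z:[12,22] -> hit [21,22], descend [2, 16]
      N2 x:[21,34] y:[55/3,73/3] z:[18,22] -> hit [21,22] leaf, test {P1(miss), P15(miss)}
      N16 x:[33,45] y:[58/3,64/3] z:[12,19] -> miss, prune
    N6 x:[5,18] y:[59/3,68/3] z:[8,30] -> miss, prune
  N12 x:[9,41] y:[67/3,86/3] z:[26,49] -> hit [26,86/3], descend [7, 15]
    N7 x:[15,41] y:[67/3,77/3] z:[34,43] -> miss, prune
    N15 x:[9,32] y:[25,86/3] z:[26,49] -> hit [26,86/3], descend [3, 11]
      N3 x:[15,32] y:[25,86/3] z:[26,35] -> hit [26,86/3], descend [1, 14]
        N1 x:[15,21] y:[25,27] z:[26,32] -> miss, prune
        N14 x:[25,32] y:[28,86/3] z:[27,35] -> hit [28,86/3] leaf, test {P7(miss), P13@t=28}
      N11 x:[9,24] y:[26,28] z:[37,49] -> miss, prune

order=[0, 8, 4, 2, 16, 6, 12, 7, 15, 3, 1, 14, 11]  |boxes|=13  |leaves|=2  hit=P13

== RESULT ==
2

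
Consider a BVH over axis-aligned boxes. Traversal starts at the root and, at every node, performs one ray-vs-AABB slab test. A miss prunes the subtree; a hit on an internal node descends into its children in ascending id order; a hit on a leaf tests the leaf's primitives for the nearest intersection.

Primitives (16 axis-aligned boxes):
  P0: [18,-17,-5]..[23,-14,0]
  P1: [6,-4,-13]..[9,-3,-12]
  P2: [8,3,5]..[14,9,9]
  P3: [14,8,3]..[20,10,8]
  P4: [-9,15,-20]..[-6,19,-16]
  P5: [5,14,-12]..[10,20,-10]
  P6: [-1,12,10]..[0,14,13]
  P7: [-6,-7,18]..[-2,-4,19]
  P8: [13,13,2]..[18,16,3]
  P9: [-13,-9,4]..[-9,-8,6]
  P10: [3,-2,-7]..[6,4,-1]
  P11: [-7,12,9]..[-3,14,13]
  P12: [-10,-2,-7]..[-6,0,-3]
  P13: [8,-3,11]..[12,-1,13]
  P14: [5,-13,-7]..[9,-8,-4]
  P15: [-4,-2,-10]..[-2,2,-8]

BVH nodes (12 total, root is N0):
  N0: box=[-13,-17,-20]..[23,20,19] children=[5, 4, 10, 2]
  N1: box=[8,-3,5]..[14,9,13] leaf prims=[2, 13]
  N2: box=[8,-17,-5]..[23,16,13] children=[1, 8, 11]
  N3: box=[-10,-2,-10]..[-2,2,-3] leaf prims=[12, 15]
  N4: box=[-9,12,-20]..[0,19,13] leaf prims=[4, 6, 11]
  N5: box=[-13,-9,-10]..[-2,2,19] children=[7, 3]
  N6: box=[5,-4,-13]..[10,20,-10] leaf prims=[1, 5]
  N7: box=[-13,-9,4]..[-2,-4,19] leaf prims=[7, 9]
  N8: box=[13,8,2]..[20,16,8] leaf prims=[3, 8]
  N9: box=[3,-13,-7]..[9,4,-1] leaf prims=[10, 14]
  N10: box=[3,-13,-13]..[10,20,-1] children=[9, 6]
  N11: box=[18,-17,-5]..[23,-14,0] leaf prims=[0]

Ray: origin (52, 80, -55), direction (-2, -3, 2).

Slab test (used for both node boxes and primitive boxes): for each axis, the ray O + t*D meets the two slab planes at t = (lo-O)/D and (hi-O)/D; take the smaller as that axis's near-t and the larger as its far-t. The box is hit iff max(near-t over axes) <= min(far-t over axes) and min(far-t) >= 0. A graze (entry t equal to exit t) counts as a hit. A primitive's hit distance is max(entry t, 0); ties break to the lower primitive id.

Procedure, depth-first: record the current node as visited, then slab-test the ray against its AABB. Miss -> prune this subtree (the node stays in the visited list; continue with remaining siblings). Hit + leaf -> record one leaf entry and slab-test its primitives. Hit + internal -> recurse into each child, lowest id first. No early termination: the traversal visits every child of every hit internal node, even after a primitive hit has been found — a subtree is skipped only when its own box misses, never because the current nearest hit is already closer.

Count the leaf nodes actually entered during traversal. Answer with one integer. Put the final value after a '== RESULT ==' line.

Trace the traversal:
N0 x:[29/2,65/2] y:[20,97/3] z:[35/2,37] -> hit [20,97/3], descend [2, 4, 5, 10]
  N2 x:[29/2,22] y:[64/3,97/3] z:[25,34] -> miss, prune
  N4 x:[26,61/2] y:[61/3,68/3] z:[35/2,34] -> miss, prune
  N5 x:[27,65/2] y:[26,89/3] z:[45/2,37] -> hit [27,89/3], descend [3, 7]
    N3 x:[27,31] y:[26,82/3] z:[45/2,26] -> miss, prune
    N7 x:[27,65/2] y:[28,89/3] z:[59/2,37] -> hit [59/2,89/3] leaf, test {P7(miss), P9(miss)}
  N10 x:[21,49/2] y:[20,31] z:[21,27] -> hit [21,49/2], descend [6, 9]
    N6 x:[21,47/2] y:[20,28] z:[21,45/2] -> hit [21,45/2] leaf, test {P1(miss), P5@t=43/2}
    N9 x:[43/2,49/2] y:[76/3,31] z:[24,27] -> miss, prune

9 AABB tests over nodes [0, 2, 4, 5, 3, 7, 10, 6, 9]; 2 leaves entered; closest P5.

== RESULT ==
2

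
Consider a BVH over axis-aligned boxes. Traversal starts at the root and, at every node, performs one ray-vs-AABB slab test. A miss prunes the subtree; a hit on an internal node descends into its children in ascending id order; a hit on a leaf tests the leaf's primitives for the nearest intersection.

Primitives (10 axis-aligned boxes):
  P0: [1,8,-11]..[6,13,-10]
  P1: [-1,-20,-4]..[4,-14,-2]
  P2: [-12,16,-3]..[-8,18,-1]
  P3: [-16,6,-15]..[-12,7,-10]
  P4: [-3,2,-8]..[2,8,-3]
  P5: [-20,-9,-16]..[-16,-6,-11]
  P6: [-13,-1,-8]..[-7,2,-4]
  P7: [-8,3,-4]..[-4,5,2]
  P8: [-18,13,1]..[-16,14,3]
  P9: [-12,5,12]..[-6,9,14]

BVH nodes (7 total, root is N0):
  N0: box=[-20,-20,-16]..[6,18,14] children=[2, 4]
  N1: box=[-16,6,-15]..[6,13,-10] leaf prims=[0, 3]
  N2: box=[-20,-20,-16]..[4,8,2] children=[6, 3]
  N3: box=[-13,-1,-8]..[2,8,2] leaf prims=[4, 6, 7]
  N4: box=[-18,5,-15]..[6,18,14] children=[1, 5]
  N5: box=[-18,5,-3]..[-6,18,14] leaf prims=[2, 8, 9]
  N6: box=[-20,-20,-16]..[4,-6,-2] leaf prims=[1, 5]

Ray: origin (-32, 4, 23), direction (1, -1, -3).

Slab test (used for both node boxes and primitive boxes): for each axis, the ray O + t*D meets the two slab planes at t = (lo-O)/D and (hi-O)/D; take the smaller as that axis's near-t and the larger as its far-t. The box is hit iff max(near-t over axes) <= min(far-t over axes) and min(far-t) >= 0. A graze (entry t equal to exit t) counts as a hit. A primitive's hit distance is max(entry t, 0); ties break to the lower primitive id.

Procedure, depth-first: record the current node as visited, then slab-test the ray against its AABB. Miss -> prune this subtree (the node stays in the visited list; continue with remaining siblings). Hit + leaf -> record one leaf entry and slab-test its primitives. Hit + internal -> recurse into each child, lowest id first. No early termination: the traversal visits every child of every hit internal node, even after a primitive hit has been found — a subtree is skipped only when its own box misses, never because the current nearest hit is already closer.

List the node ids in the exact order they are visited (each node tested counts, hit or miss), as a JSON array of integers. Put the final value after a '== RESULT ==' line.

Walk:
N0 x:[12,38] y:[-14,24] z:[3,13] -> hit [12,13], descend [2, 4]
  N2 x:[12,36] y:[-4,24] z:[7,13] -> hit [12,13], descend [3, 6]
    N3 x:[19,34] y:[-4,5] z:[7,31/3] -> miss, prune
    N6 x:[12,36] y:[10,24] z:[25/3,13] -> hit [12,13] leaf, test {P1(miss), P5@t=12}
  N4 x:[14,38] y:[-14,-1] z:[3,38/3] -> miss, prune

order=[0, 2, 3, 6, 4]  |boxes|=5  |leaves|=1  hit=P5

== RESULT ==
[0, 2, 3, 6, 4]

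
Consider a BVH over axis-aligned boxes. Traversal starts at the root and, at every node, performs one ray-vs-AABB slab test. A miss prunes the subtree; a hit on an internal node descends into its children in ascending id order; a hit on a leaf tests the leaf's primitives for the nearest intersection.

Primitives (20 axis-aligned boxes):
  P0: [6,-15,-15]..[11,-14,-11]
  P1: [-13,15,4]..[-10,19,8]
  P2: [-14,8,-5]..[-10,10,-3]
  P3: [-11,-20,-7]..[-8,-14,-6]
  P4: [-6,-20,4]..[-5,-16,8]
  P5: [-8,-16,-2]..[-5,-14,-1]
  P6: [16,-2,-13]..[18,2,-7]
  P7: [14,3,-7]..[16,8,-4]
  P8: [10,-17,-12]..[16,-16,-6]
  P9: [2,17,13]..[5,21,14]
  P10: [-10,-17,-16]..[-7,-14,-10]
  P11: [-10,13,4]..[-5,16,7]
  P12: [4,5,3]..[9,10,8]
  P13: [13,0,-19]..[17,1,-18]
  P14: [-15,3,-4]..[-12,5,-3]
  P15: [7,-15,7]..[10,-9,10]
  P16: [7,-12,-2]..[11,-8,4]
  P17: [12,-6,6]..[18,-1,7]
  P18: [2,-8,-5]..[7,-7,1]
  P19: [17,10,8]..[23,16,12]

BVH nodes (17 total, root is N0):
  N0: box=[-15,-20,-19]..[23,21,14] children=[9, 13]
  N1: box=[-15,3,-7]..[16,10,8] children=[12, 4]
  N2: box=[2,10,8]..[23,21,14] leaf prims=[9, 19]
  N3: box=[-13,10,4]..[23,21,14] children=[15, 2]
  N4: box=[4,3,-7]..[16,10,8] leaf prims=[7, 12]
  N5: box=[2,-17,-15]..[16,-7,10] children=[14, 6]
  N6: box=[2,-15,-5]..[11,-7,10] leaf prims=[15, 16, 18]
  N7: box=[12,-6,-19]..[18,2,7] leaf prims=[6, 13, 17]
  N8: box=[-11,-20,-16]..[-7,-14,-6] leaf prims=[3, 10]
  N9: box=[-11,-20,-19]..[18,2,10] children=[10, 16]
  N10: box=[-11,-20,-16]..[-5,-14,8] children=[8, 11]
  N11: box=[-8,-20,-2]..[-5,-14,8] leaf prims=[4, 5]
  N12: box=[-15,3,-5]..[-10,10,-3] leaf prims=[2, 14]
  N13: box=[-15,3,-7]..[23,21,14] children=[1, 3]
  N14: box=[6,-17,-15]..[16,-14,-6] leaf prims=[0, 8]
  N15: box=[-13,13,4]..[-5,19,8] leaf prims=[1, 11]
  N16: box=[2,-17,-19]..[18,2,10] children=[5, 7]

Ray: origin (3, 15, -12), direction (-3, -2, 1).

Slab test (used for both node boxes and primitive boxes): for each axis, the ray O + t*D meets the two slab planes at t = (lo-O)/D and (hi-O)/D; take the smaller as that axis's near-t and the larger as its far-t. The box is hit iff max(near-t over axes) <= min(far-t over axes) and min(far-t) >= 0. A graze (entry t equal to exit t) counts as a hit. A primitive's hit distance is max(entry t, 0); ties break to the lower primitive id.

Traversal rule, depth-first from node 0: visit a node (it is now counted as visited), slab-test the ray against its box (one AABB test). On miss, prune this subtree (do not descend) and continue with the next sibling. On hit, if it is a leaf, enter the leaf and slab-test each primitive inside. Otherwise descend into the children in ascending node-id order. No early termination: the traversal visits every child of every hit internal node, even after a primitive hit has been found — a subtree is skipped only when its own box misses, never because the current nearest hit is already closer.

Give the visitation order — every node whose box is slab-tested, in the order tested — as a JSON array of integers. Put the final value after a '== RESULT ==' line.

Traverse from the root:
N0 x:[-20/3,6] y:[-3,35/2] z:[-7,26] -> hit [-3,6], descend [9, 13]
  N9 x:[-5,14/3] y:[13/2,35/2] z:[-7,22] -> miss, prune
  N13 x:[-20/3,6] y:[-3,6] z:[5,26] -> hit [5,6], descend [1, 3]
    N1 x:[-13/3,6] y:[5/2,6] z:[5,20] -> hit [5,6], descend [4, 12]
      N4 x:[-13/3,-1/3] y:[5/2,6] z:[5,20] -> miss, prune
      N12 x:[13/3,6] y:[5/2,6] z:[7,9] -> miss, prune
    N3 x:[-20/3,16/3] y:[-3,5/2] z:[16,26] -> miss, prune

order=[0, 9, 13, 1, 4, 12, 3]  |boxes|=7  |leaves|=0  hit=miss

== RESULT ==
[0, 9, 13, 1, 4, 12, 3]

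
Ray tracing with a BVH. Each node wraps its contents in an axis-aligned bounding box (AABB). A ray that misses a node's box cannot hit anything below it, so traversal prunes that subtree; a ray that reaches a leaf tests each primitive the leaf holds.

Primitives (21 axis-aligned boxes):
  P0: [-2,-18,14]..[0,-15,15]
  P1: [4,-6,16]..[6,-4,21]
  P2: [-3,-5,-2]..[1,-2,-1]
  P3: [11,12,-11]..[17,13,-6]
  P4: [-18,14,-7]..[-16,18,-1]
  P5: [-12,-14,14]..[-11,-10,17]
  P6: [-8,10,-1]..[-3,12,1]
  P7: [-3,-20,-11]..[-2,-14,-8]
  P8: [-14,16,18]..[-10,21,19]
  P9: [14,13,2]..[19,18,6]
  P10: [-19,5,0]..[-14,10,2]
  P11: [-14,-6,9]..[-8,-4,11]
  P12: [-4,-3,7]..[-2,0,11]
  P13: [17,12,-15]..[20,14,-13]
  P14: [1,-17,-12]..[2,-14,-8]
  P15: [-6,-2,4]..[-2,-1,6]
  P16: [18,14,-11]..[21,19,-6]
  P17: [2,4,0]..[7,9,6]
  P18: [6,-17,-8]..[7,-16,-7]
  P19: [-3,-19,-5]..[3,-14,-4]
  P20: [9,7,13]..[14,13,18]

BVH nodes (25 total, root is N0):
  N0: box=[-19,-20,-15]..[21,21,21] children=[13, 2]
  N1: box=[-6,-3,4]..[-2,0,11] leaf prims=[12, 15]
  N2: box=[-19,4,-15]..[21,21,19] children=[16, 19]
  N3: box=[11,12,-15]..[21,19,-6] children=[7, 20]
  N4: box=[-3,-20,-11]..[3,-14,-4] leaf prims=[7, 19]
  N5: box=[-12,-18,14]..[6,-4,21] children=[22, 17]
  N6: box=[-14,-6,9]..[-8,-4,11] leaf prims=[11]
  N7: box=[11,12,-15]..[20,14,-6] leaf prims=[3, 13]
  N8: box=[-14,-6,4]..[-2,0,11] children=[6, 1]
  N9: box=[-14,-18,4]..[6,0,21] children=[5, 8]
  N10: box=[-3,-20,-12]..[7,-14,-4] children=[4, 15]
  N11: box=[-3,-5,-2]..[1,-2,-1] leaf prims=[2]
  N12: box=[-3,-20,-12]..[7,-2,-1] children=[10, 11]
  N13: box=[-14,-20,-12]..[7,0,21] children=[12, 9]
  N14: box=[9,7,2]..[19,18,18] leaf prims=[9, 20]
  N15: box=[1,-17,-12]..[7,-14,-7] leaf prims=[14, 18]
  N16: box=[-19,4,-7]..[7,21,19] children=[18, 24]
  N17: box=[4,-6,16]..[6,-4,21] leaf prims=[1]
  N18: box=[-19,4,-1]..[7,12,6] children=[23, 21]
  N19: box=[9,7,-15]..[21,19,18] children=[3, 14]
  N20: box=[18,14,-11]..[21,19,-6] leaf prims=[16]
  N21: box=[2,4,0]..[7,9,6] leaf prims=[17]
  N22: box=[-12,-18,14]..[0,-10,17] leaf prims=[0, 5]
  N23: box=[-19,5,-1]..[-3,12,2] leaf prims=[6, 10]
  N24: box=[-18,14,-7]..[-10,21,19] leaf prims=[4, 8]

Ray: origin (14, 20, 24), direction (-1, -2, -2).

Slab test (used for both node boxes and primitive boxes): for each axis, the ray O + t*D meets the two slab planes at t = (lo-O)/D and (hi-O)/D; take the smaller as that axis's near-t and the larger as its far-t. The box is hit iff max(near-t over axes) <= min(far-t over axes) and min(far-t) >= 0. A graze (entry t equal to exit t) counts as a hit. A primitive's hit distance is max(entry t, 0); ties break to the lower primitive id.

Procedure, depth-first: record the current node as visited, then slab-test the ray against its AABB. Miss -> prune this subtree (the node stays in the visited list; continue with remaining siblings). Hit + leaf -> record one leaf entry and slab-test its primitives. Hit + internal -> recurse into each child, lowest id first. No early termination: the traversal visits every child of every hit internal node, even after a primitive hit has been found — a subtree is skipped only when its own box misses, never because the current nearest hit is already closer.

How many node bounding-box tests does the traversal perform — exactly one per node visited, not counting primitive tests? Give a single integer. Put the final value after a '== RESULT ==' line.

Traverse from the root:
N0 x:[-7,33] y:[-1/2,20] z:[3/2,39/2] -> hit [3/2,39/2], descend [2, 13]
  N2 x:[-7,33] y:[-1/2,8] z:[5/2,39/2] -> hit [5/2,8], descend [16, 19]
    N16 x:[7,33] y:[-1/2,8] z:[5/2,31/2] -> hit [7,8], descend [18, 24]
      N18 x:[7,33] y:[4,8] z:[9,25/2] -> miss, prune
      N24 x:[24,32] y:[-1/2,3] z:[5/2,31/2] -> miss, prune
    N19 x:[-7,5] y:[1/2,13/2] z:[3,39/2] -> hit [3,5], descend [3, 14]
      N3 x:[-7,3] y:[1/2,4] z:[15,39/2] -> miss, prune
      N14 x:[-5,5] y:[1,13/2] z:[3,11] -> hit [3,5] leaf, test {P9(miss), P20@t=7/2}
  N13 x:[7,28] y:[10,20] z:[3/2,18] -> hit [10,18], descend [9, 12]
    N9 x:[8,28] y:[10,19] z:[3/2,10] -> hit [10,10], descend [5, 8]
      N5 x:[8,26] y:[12,19] z:[3/2,5] -> miss, prune
      N8 x:[16,28] y:[10,13] z:[13/2,10] -> miss, prune
    N12 x:[7,17] y:[11,20] z:[25/2,18] -> hit [25/2,17], descend [10, 11]
      N10 x:[7,17] y:[17,20] z:[14,18] -> hit [17,17], descend [4, 15]
        N4 x:[11,17] y:[17,20] z:[14,35/2] -> hit [17,17] leaf, test {P7@t=17, P19(miss)}
        N15 x:[7,13] y:[17,37/2] z:[31/2,18] -> miss, prune
      N11 x:[13,17] y:[11,25/2] z:[25/2,13] -> miss, prune

Visited [0, 2, 16, 18, 24, 19, 3, 14, 13, 9, 5, 8, 12, 10, 4, 15, 11]. Tests: 17 box, 2 leaf. Nearest: P20.

== RESULT ==
17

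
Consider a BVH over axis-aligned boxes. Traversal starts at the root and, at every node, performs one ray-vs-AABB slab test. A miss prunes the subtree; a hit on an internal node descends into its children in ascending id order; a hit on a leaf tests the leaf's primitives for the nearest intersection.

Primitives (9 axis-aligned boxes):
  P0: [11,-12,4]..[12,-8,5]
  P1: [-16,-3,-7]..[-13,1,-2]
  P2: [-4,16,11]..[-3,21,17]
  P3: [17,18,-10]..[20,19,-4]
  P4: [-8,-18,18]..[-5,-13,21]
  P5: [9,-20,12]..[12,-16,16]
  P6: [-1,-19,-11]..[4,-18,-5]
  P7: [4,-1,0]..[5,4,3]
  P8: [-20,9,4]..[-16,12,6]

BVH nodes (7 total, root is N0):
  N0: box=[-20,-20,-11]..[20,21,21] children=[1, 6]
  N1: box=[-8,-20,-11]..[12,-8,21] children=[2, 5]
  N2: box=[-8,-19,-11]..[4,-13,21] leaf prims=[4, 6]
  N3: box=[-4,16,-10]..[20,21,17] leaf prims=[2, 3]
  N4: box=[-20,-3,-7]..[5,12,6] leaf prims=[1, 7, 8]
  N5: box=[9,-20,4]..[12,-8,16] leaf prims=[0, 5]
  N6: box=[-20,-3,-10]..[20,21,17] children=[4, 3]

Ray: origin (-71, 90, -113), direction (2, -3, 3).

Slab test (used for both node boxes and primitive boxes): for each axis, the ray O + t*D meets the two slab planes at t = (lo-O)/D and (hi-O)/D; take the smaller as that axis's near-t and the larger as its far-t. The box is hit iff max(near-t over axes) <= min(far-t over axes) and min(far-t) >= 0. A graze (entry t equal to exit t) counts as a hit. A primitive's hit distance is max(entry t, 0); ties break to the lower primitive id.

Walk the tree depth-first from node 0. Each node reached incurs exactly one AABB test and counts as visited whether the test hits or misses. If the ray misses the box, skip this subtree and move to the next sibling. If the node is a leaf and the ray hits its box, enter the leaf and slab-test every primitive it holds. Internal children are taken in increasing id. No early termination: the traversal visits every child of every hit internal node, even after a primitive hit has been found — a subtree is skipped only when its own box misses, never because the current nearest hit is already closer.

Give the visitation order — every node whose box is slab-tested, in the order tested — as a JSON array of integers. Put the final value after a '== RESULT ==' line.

Trace the traversal:
N0 x:[51/2,91/2] y:[23,110/3] z:[34,134/3] -> hit [34,110/3], descend [1, 6]
  N1 x:[63/2,83/2] y:[98/3,110/3] z:[34,134/3] -> hit [34,110/3], descend [2, 5]
    N2 x:[63/2,75/2] y:[103/3,109/3] z:[34,134/3] -> hit [103/3,109/3] leaf, test {P4(miss), P6@t=36}
    N5 x:[40,83/2] y:[98/3,110/3] z:[39,43] -> miss, prune
  N6 x:[51/2,91/2] y:[23,31] z:[103/3,130/3] -> miss, prune

order=[0, 1, 2, 5, 6]  |boxes|=5  |leaves|=1  hit=P6

== RESULT ==
[0, 1, 2, 5, 6]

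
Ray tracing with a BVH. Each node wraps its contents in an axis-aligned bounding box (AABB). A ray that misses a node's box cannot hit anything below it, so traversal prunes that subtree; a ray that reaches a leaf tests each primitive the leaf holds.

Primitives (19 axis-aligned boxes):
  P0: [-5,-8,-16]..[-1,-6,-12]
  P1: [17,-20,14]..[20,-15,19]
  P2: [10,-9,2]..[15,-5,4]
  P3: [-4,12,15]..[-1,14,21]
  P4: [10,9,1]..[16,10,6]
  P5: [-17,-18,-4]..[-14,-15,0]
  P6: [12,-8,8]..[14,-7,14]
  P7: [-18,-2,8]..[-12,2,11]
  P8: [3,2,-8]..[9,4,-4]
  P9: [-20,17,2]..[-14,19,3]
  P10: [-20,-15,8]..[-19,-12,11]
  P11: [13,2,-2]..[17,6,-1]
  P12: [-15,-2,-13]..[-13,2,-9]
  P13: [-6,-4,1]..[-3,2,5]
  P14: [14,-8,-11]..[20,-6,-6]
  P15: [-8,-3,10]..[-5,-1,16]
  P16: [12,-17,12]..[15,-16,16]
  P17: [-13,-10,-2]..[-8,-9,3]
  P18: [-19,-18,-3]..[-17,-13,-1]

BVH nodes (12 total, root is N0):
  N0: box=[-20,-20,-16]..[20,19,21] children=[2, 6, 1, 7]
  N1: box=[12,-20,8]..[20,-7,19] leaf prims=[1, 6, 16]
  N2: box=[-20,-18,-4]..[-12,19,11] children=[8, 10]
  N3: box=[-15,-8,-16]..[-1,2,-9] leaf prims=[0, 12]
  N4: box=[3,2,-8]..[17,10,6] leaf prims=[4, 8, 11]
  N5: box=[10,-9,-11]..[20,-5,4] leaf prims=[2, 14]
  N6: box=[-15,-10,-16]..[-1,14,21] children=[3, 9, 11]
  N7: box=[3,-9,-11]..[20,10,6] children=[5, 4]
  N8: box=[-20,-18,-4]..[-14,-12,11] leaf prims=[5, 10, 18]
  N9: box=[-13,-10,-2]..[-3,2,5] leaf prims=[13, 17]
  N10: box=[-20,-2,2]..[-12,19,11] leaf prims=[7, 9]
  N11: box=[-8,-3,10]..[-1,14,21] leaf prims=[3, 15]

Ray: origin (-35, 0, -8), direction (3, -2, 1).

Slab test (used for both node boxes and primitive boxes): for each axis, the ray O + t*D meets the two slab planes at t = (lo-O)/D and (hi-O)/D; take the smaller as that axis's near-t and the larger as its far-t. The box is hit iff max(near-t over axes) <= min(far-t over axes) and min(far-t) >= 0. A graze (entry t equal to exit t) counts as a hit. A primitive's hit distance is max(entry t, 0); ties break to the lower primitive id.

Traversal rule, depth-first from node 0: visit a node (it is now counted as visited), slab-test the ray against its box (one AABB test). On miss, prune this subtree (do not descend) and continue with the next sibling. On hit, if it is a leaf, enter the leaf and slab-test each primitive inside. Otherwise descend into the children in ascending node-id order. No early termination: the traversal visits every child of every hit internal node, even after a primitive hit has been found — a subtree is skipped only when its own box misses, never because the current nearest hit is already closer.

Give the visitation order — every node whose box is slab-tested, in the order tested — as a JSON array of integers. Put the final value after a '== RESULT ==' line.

Walk:
N0 x:[5,55/3] y:[-19/2,10] z:[-8,29] -> hit [5,10], descend [1, 2, 6, 7]
  N1 x:[47/3,55/3] y:[7/2,10] z:[16,27] -> miss, prune
  N2 x:[5,23/3] y:[-19/2,9] z:[4,19] -> hit [5,23/3], descend [8, 10]
    N8 x:[5,7] y:[6,9] z:[4,19] -> hit [6,7] leaf, test {P5(miss), P10(miss), P18(miss)}
    N10 x:[5,23/3] y:[-19/2,1] z:[10,19] -> miss, prune
  N6 x:[20/3,34/3] y:[-7,5] z:[-8,29] -> miss, prune
  N7 x:[38/3,55/3] y:[-5,9/2] z:[-3,14] -> miss, prune

Summary -> nodes [0, 1, 2, 8, 10, 6, 7]; box-tests=7; leaf-entries=1; first=miss

== RESULT ==
[0, 1, 2, 8, 10, 6, 7]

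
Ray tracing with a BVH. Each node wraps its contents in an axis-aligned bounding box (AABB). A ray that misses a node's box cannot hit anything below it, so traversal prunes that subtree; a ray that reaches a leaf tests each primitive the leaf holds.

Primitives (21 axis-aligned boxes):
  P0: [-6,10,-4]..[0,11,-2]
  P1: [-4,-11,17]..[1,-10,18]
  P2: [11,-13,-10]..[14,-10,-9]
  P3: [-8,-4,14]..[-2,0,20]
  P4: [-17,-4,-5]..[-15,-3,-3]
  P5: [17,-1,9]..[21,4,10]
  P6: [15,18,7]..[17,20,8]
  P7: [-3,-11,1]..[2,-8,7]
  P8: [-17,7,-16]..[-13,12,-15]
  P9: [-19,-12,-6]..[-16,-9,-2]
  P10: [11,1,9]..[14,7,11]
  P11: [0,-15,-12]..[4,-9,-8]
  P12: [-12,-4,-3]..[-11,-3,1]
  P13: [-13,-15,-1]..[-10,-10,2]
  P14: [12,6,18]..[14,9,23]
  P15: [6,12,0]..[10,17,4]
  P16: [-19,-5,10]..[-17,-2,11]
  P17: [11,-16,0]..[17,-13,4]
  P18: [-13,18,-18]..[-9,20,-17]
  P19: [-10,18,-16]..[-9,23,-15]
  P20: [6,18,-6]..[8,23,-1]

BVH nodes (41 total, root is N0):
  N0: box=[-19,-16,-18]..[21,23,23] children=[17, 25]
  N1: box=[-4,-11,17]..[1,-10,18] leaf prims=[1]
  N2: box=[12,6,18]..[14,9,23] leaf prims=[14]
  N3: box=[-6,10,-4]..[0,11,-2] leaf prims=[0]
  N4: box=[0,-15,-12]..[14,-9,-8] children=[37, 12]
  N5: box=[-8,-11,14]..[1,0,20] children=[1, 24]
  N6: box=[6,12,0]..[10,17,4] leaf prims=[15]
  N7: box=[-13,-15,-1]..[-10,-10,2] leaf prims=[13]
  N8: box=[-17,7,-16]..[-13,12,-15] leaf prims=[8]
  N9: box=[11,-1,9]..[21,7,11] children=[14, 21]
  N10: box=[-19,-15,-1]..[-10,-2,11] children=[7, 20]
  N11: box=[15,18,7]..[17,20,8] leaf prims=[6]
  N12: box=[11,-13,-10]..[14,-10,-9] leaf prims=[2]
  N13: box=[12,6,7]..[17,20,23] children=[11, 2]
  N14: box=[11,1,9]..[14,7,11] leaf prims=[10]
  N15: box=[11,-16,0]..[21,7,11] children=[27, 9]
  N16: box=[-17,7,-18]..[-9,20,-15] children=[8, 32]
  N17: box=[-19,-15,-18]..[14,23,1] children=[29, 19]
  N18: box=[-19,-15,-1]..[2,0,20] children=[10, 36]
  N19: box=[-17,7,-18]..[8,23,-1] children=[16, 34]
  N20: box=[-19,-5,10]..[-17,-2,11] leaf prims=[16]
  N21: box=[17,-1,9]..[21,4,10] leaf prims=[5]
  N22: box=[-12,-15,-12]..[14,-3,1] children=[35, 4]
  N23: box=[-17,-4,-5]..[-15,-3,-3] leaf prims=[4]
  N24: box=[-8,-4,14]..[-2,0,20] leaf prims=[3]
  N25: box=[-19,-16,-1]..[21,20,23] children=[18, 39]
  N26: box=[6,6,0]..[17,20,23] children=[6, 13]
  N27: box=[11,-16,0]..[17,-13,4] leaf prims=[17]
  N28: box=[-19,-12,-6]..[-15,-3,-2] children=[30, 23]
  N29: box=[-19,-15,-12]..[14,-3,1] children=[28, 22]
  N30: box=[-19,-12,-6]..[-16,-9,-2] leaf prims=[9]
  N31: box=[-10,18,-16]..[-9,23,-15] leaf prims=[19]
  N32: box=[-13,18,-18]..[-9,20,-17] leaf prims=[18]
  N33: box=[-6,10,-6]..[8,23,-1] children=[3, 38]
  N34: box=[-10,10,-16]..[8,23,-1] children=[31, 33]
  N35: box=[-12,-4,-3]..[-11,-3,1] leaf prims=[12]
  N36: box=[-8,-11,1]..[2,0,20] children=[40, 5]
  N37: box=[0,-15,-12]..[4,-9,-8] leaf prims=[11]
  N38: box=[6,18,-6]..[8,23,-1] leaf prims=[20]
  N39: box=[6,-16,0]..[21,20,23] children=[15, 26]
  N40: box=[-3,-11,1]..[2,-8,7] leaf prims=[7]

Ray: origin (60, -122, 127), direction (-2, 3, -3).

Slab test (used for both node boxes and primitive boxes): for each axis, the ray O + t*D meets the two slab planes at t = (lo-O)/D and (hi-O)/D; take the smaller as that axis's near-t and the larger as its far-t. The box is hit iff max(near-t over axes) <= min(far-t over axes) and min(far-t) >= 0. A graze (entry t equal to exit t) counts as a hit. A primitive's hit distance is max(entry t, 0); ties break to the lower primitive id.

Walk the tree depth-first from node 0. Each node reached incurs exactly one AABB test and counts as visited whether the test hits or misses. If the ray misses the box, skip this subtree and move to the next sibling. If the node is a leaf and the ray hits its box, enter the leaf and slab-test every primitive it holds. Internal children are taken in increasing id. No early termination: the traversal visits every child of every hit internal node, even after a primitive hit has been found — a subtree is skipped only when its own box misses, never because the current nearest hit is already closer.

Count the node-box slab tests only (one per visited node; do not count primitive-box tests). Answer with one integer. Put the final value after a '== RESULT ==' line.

Traverse from the root:
N0 x:[39/2,79/2] y:[106/3,145/3] z:[104/3,145/3] -> hit [106/3,79/2], descend [17, 25]
  N17 x:[23,79/2] y:[107/3,145/3] z:[42,145/3] -> miss, prune
  N25 x:[39/2,79/2] y:[106/3,142/3] z:[104/3,128/3] -> hit [106/3,79/2], descend [18, 39]
    N18 x:[29,79/2] y:[107/3,122/3] z:[107/3,128/3] -> hit [107/3,79/2], descend [10, 36]
      N10 x:[35,79/2] y:[107/3,40] z:[116/3,128/3] -> hit [116/3,79/2], descend [7, 20]
        N7 x:[35,73/2] y:[107/3,112/3] z:[125/3,128/3] -> miss, prune
        N20 x:[77/2,79/2] y:[39,40] z:[116/3,39] -> hit [39,39] leaf, test {P16@t=39}
      N36 x:[29,34] y:[37,122/3] z:[107/3,42] -> miss, prune
    N39 x:[39/2,27] y:[106/3,142/3] z:[104/3,127/3] -> miss, prune

order=[0, 17, 25, 18, 10, 7, 20, 36, 39]  |boxes|=9  |leaves|=1  hit=P16

== RESULT ==
9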